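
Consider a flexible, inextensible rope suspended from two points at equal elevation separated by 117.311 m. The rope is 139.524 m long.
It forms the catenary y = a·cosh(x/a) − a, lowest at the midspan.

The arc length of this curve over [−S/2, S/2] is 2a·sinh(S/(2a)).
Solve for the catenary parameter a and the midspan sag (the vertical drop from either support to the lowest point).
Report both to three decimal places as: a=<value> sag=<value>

seed: a₀ = √(S³/(24(L−S))) = √(117.311³/(24·22.213)) = 55.029919
iter 1: u=1.065884  f(a)=+1.296e+00  f'(a)=-9.028e-01  a ← 55.029919 − (+1.296e+00/-9.028e-01) = 56.465961
iter 2: u=1.038776  f(a)=+5.248e-02  f'(a)=-8.311e-01  a ← 56.465961 − (+5.248e-02/-8.311e-01) = 56.529112
iter 3: u=1.037616  f(a)=+9.404e-05  f'(a)=-8.281e-01  a ← 56.529112 − (+9.404e-05/-8.281e-01) = 56.529226
iter 4: u=1.037614  f(a)=+3.031e-10  f'(a)=-8.281e-01  a ← 56.529226 − (+3.031e-10/-8.281e-01) = 56.529226
iter 5: u=1.037614  f(a)=+0.000e+00  f'(a)=-8.281e-01  a ← 56.529226 − (+0.000e+00/-8.281e-01) = 56.529226
converged: |Δa| < 1e-12 after 5 iterations
sag = a·(cosh(S/(2a)) − 1) = 56.529226·(cosh(1.037614) − 1) = 33.261030
T_max/T_min = cosh(S/(2a)) = 1.588386

a=56.529 sag=33.261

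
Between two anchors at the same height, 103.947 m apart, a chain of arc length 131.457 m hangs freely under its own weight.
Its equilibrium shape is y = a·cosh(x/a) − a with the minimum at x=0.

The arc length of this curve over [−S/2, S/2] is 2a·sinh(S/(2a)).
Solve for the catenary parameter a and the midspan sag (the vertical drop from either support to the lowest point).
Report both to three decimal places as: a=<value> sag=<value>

seed: a₀ = √(S³/(24(L−S))) = √(103.947³/(24·27.510)) = 41.244593
iter 1: u=1.260129  f(a)=+2.269e+00  f'(a)=-1.558e+00  a ← 41.244593 − (+2.269e+00/-1.558e+00) = 42.700521
iter 2: u=1.217163  f(a)=+1.257e-01  f'(a)=-1.390e+00  a ← 42.700521 − (+1.257e-01/-1.390e+00) = 42.790927
iter 3: u=1.214592  f(a)=+4.356e-04  f'(a)=-1.380e+00  a ← 42.790927 − (+4.356e-04/-1.380e+00) = 42.791243
iter 4: u=1.214583  f(a)=+5.273e-09  f'(a)=-1.380e+00  a ← 42.791243 − (+5.273e-09/-1.380e+00) = 42.791243
iter 5: u=1.214583  f(a)=+0.000e+00  f'(a)=-1.380e+00  a ← 42.791243 − (+0.000e+00/-1.380e+00) = 42.791243
converged: |Δa| < 1e-12 after 5 iterations
sag = a·(cosh(S/(2a)) − 1) = 42.791243·(cosh(1.214583) − 1) = 35.639148
T_max/T_min = cosh(S/(2a)) = 1.832861

a=42.791 sag=35.639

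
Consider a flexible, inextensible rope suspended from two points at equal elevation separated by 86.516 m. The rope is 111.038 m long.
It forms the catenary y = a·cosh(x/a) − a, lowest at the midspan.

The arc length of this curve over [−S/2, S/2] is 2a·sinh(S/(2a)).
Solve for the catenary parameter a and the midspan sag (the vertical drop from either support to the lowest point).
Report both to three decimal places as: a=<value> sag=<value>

a=34.498 sag=30.866

seed: a₀ = √(S³/(24(L−S))) = √(86.516³/(24·24.522)) = 33.171192
iter 1: u=1.304083  f(a)=+2.172e+00  f'(a)=-1.746e+00  a ← 33.171192 − (+2.172e+00/-1.746e+00) = 34.415154
iter 2: u=1.256946  f(a)=+1.281e-01  f'(a)=-1.545e+00  a ← 34.415154 − (+1.281e-01/-1.545e+00) = 34.498077
iter 3: u=1.253925  f(a)=+5.080e-04  f'(a)=-1.533e+00  a ← 34.498077 − (+5.080e-04/-1.533e+00) = 34.498408
iter 4: u=1.253913  f(a)=+8.054e-09  f'(a)=-1.533e+00  a ← 34.498408 − (+8.054e-09/-1.533e+00) = 34.498408
iter 5: u=1.253913  f(a)=-2.842e-14  f'(a)=-1.533e+00  a ← 34.498408 − (-2.842e-14/-1.533e+00) = 34.498408
converged: |Δa| < 1e-12 after 5 iterations
sag = a·(cosh(S/(2a)) − 1) = 34.498408·(cosh(1.253913) − 1) = 30.865952
T_max/T_min = cosh(S/(2a)) = 1.894707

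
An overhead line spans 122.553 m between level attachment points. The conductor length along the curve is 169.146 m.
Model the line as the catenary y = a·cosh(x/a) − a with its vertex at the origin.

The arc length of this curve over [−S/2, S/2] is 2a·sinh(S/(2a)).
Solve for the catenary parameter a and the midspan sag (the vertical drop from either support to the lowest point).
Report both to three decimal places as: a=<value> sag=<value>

a=42.708 sag=52.037

seed: a₀ = √(S³/(24(L−S))) = √(122.553³/(24·46.593)) = 40.571397
iter 1: u=1.510337  f(a)=+5.612e+00  f'(a)=-2.865e+00  a ← 40.571397 − (+5.612e+00/-2.865e+00) = 42.530058
iter 2: u=1.440781  f(a)=+4.320e-01  f'(a)=-2.440e+00  a ← 42.530058 − (+4.320e-01/-2.440e+00) = 42.707131
iter 3: u=1.434807  f(a)=+3.032e-03  f'(a)=-2.406e+00  a ← 42.707131 − (+3.032e-03/-2.406e+00) = 42.708392
iter 4: u=1.434765  f(a)=+1.516e-07  f'(a)=-2.405e+00  a ← 42.708392 − (+1.516e-07/-2.405e+00) = 42.708392
iter 5: u=1.434765  f(a)=+2.842e-14  f'(a)=-2.405e+00  a ← 42.708392 − (+2.842e-14/-2.405e+00) = 42.708392
converged: |Δa| < 1e-12 after 5 iterations
sag = a·(cosh(S/(2a)) − 1) = 42.708392·(cosh(1.434765) − 1) = 52.036524
T_max/T_min = cosh(S/(2a)) = 2.218415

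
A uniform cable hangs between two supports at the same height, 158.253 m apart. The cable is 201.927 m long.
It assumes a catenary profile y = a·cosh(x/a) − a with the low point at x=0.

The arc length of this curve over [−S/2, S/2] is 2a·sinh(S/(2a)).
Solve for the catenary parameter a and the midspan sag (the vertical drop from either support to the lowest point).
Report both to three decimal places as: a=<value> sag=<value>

seed: a₀ = √(S³/(24(L−S))) = √(158.253³/(24·43.674)) = 61.490896
iter 1: u=1.286800  f(a)=+3.762e+00  f'(a)=-1.670e+00  a ← 61.490896 − (+3.762e+00/-1.670e+00) = 63.743372
iter 2: u=1.241329  f(a)=+2.166e-01  f'(a)=-1.483e+00  a ← 63.743372 − (+2.166e-01/-1.483e+00) = 63.889433
iter 3: u=1.238491  f(a)=+8.149e-04  f'(a)=-1.472e+00  a ← 63.889433 − (+8.149e-04/-1.472e+00) = 63.889987
iter 4: u=1.238480  f(a)=+1.163e-08  f'(a)=-1.472e+00  a ← 63.889987 − (+1.163e-08/-1.472e+00) = 63.889987
iter 5: u=1.238480  f(a)=+0.000e+00  f'(a)=-1.472e+00  a ← 63.889987 − (+0.000e+00/-1.472e+00) = 63.889987
converged: |Δa| < 1e-12 after 5 iterations
sag = a·(cosh(S/(2a)) − 1) = 63.889987·(cosh(1.238480) − 1) = 55.590383
T_max/T_min = cosh(S/(2a)) = 1.870095

a=63.890 sag=55.590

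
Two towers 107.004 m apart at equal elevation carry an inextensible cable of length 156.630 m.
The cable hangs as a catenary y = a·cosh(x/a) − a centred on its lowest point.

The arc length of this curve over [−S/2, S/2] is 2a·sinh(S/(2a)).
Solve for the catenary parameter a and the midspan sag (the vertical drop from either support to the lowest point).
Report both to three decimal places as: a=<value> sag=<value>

seed: a₀ = √(S³/(24(L−S))) = √(107.004³/(24·49.626)) = 32.073013
iter 1: u=1.668131  f(a)=+7.380e+00  f'(a)=-4.046e+00  a ← 32.073013 − (+7.380e+00/-4.046e+00) = 33.897176
iter 2: u=1.578362  f(a)=+6.765e-01  f'(a)=-3.335e+00  a ← 33.897176 − (+6.765e-01/-3.335e+00) = 34.099994
iter 3: u=1.568974  f(a)=+6.949e-03  f'(a)=-3.267e+00  a ← 34.099994 − (+6.949e-03/-3.267e+00) = 34.102121
iter 4: u=1.568876  f(a)=+7.501e-07  f'(a)=-3.266e+00  a ← 34.102121 − (+7.501e-07/-3.266e+00) = 34.102122
iter 5: u=1.568876  f(a)=+2.842e-14  f'(a)=-3.266e+00  a ← 34.102122 − (+2.842e-14/-3.266e+00) = 34.102122
converged: |Δa| < 1e-12 after 5 iterations
sag = a·(cosh(S/(2a)) − 1) = 34.102122·(cosh(1.568876) − 1) = 51.315640
T_max/T_min = cosh(S/(2a)) = 2.504764

a=34.102 sag=51.316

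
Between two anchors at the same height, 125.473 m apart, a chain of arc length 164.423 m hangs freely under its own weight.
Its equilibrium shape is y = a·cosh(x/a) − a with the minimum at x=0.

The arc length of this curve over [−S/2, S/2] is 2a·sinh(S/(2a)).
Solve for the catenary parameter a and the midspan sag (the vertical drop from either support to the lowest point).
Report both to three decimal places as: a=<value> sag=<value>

a=47.973 sag=47.212

seed: a₀ = √(S³/(24(L−S))) = √(125.473³/(24·38.950)) = 45.969107
iter 1: u=1.364753  f(a)=+3.792e+00  f'(a)=-2.032e+00  a ← 45.969107 − (+3.792e+00/-2.032e+00) = 47.835467
iter 2: u=1.311506  f(a)=+2.432e-01  f'(a)=-1.779e+00  a ← 47.835467 − (+2.432e-01/-1.779e+00) = 47.972169
iter 3: u=1.307769  f(a)=+1.152e-03  f'(a)=-1.762e+00  a ← 47.972169 − (+1.152e-03/-1.762e+00) = 47.972823
iter 4: u=1.307751  f(a)=+2.609e-08  f'(a)=-1.762e+00  a ← 47.972823 − (+2.609e-08/-1.762e+00) = 47.972823
iter 5: u=1.307751  f(a)=-2.842e-14  f'(a)=-1.762e+00  a ← 47.972823 − (-2.842e-14/-1.762e+00) = 47.972823
converged: |Δa| < 1e-12 after 5 iterations
sag = a·(cosh(S/(2a)) − 1) = 47.972823·(cosh(1.307751) − 1) = 47.211853
T_max/T_min = cosh(S/(2a)) = 1.984137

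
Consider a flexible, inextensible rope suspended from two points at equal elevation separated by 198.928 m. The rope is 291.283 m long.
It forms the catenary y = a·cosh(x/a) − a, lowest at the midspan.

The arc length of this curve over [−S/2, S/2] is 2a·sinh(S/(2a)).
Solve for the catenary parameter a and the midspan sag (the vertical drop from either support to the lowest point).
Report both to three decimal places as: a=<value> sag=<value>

seed: a₀ = √(S³/(24(L−S))) = √(198.928³/(24·92.355)) = 59.594756
iter 1: u=1.669006  f(a)=+1.375e+01  f'(a)=-4.053e+00  a ← 59.594756 − (+1.375e+01/-4.053e+00) = 62.987101
iter 2: u=1.579117  f(a)=+1.261e+00  f'(a)=-3.341e+00  a ← 62.987101 − (+1.261e+00/-3.341e+00) = 63.364688
iter 3: u=1.569707  f(a)=+1.299e-02  f'(a)=-3.272e+00  a ← 63.364688 − (+1.299e-02/-3.272e+00) = 63.368656
iter 4: u=1.569609  f(a)=+1.407e-06  f'(a)=-3.272e+00  a ← 63.368656 − (+1.407e-06/-3.272e+00) = 63.368656
iter 5: u=1.569609  f(a)=+0.000e+00  f'(a)=-3.272e+00  a ← 63.368656 − (+0.000e+00/-3.272e+00) = 63.368656
converged: |Δa| < 1e-12 after 5 iterations
sag = a·(cosh(S/(2a)) − 1) = 63.368656·(cosh(1.569609) − 1) = 95.461546
T_max/T_min = cosh(S/(2a)) = 2.506447

a=63.369 sag=95.462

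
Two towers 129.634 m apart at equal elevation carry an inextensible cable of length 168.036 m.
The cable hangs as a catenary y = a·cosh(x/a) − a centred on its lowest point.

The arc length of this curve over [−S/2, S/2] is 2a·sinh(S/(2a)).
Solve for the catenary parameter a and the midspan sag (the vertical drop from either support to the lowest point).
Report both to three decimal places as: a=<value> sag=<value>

a=50.646 sag=47.456

seed: a₀ = √(S³/(24(L−S))) = √(129.634³/(24·38.402)) = 48.617860
iter 1: u=1.333193  f(a)=+3.561e+00  f'(a)=-1.879e+00  a ← 48.617860 − (+3.561e+00/-1.879e+00) = 50.512978
iter 2: u=1.283175  f(a)=+2.188e-01  f'(a)=-1.655e+00  a ← 50.512978 − (+2.188e-01/-1.655e+00) = 50.645216
iter 3: u=1.279825  f(a)=+9.456e-04  f'(a)=-1.640e+00  a ← 50.645216 − (+9.456e-04/-1.640e+00) = 50.645793
iter 4: u=1.279810  f(a)=+1.783e-08  f'(a)=-1.640e+00  a ← 50.645793 − (+1.783e-08/-1.640e+00) = 50.645793
iter 5: u=1.279810  f(a)=-2.842e-14  f'(a)=-1.640e+00  a ← 50.645793 − (-2.842e-14/-1.640e+00) = 50.645793
converged: |Δa| < 1e-12 after 5 iterations
sag = a·(cosh(S/(2a)) − 1) = 50.645793·(cosh(1.279810) − 1) = 47.456300
T_max/T_min = cosh(S/(2a)) = 1.937024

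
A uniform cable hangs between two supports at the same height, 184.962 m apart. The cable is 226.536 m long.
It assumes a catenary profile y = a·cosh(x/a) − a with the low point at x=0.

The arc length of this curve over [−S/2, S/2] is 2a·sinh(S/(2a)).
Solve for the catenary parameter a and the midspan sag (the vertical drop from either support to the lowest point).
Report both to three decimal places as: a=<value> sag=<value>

seed: a₀ = √(S³/(24(L−S))) = √(184.962³/(24·41.574)) = 79.635597
iter 1: u=1.161302  f(a)=+2.895e+00  f'(a)=-1.192e+00  a ← 79.635597 − (+2.895e+00/-1.192e+00) = 82.064642
iter 2: u=1.126929  f(a)=+1.377e-01  f'(a)=-1.081e+00  a ← 82.064642 − (+1.377e-01/-1.081e+00) = 82.192073
iter 3: u=1.125182  f(a)=+3.463e-04  f'(a)=-1.075e+00  a ← 82.192073 − (+3.463e-04/-1.075e+00) = 82.192395
iter 4: u=1.125177  f(a)=+2.200e-09  f'(a)=-1.075e+00  a ← 82.192395 − (+2.200e-09/-1.075e+00) = 82.192395
iter 5: u=1.125177  f(a)=+2.842e-14  f'(a)=-1.075e+00  a ← 82.192395 − (+2.842e-14/-1.075e+00) = 82.192395
converged: |Δa| < 1e-12 after 5 iterations
sag = a·(cosh(S/(2a)) − 1) = 82.192395·(cosh(1.125177) − 1) = 57.754844
T_max/T_min = cosh(S/(2a)) = 1.702679

a=82.192 sag=57.755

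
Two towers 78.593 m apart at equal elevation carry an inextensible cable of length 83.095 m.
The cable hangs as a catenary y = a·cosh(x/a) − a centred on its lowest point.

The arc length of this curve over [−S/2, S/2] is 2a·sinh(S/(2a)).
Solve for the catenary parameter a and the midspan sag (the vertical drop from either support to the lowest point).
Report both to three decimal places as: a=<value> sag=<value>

seed: a₀ = √(S³/(24(L−S))) = √(78.593³/(24·4.502)) = 67.029724
iter 1: u=0.586255  f(a)=+7.800e-02  f'(a)=-1.390e-01  a ← 67.029724 − (+7.800e-02/-1.390e-01) = 67.590879
iter 2: u=0.581388  f(a)=+9.904e-04  f'(a)=-1.355e-01  a ← 67.590879 − (+9.904e-04/-1.355e-01) = 67.598189
iter 3: u=0.581325  f(a)=+1.642e-07  f'(a)=-1.354e-01  a ← 67.598189 − (+1.642e-07/-1.354e-01) = 67.598190
iter 4: u=0.581325  f(a)=-1.421e-14  f'(a)=-1.354e-01  a ← 67.598190 − (-1.421e-14/-1.354e-01) = 67.598190
converged: |Δa| < 1e-12 after 4 iterations
sag = a·(cosh(S/(2a)) − 1) = 67.598190·(cosh(0.581325) − 1) = 11.747321
T_max/T_min = cosh(S/(2a)) = 1.173782

a=67.598 sag=11.747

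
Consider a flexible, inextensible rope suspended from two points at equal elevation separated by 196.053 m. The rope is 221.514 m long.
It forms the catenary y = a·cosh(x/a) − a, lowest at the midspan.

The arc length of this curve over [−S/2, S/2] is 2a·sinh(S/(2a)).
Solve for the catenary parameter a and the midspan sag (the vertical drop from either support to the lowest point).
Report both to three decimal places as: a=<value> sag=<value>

a=113.151 sag=45.185

seed: a₀ = √(S³/(24(L−S))) = √(196.053³/(24·25.461)) = 111.049572
iter 1: u=0.882727  f(a)=+1.011e+00  f'(a)=-4.953e-01  a ← 111.049572 − (+1.011e+00/-4.953e-01) = 113.089935
iter 2: u=0.866801  f(a)=+2.852e-02  f'(a)=-4.677e-01  a ← 113.089935 − (+2.852e-02/-4.677e-01) = 113.150925
iter 3: u=0.866334  f(a)=+2.419e-05  f'(a)=-4.669e-01  a ← 113.150925 − (+2.419e-05/-4.669e-01) = 113.150977
iter 4: u=0.866334  f(a)=+1.742e-11  f'(a)=-4.669e-01  a ← 113.150977 − (+1.742e-11/-4.669e-01) = 113.150977
converged: |Δa| < 1e-12 after 4 iterations
sag = a·(cosh(S/(2a)) − 1) = 113.150977·(cosh(0.866334) − 1) = 45.184921
T_max/T_min = cosh(S/(2a)) = 1.399333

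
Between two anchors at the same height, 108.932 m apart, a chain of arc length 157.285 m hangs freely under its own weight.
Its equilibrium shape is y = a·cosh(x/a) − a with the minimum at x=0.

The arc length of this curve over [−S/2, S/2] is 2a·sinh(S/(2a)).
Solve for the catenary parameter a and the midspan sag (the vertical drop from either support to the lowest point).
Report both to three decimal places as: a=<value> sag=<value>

seed: a₀ = √(S³/(24(L−S))) = √(108.932³/(24·48.353)) = 33.374586
iter 1: u=1.631960  f(a)=+6.863e+00  f'(a)=-3.746e+00  a ← 33.374586 − (+6.863e+00/-3.746e+00) = 35.206374
iter 2: u=1.547049  f(a)=+6.055e-01  f'(a)=-3.112e+00  a ← 35.206374 − (+6.055e-01/-3.112e+00) = 35.400947
iter 3: u=1.538546  f(a)=+5.722e-03  f'(a)=-3.053e+00  a ← 35.400947 − (+5.722e-03/-3.053e+00) = 35.402821
iter 4: u=1.538465  f(a)=+5.215e-07  f'(a)=-3.053e+00  a ← 35.402821 − (+5.215e-07/-3.053e+00) = 35.402821
iter 5: u=1.538465  f(a)=+0.000e+00  f'(a)=-3.053e+00  a ← 35.402821 − (+0.000e+00/-3.053e+00) = 35.402821
converged: |Δa| < 1e-12 after 5 iterations
sag = a·(cosh(S/(2a)) − 1) = 35.402821·(cosh(1.538465) − 1) = 50.841034
T_max/T_min = cosh(S/(2a)) = 2.436073

a=35.403 sag=50.841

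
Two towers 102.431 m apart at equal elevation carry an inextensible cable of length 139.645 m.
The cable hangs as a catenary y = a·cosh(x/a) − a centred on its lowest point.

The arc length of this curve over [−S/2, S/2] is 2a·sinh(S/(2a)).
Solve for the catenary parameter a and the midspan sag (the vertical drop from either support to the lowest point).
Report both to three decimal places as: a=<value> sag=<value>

a=36.440 sag=42.319

seed: a₀ = √(S³/(24(L−S))) = √(102.431³/(24·37.214)) = 34.688724
iter 1: u=1.476431  f(a)=+4.273e+00  f'(a)=-2.651e+00  a ← 34.688724 − (+4.273e+00/-2.651e+00) = 36.300455
iter 2: u=1.410878  f(a)=+3.159e-01  f'(a)=-2.272e+00  a ← 36.300455 − (+3.159e-01/-2.272e+00) = 36.439445
iter 3: u=1.405496  f(a)=+2.030e-03  f'(a)=-2.243e+00  a ← 36.439445 − (+2.030e-03/-2.243e+00) = 36.440350
iter 4: u=1.405461  f(a)=+8.508e-08  f'(a)=-2.243e+00  a ← 36.440350 − (+8.508e-08/-2.243e+00) = 36.440350
iter 5: u=1.405461  f(a)=+2.842e-14  f'(a)=-2.243e+00  a ← 36.440350 − (+2.842e-14/-2.243e+00) = 36.440350
converged: |Δa| < 1e-12 after 5 iterations
sag = a·(cosh(S/(2a)) − 1) = 36.440350·(cosh(1.405461) − 1) = 42.319288
T_max/T_min = cosh(S/(2a)) = 2.161330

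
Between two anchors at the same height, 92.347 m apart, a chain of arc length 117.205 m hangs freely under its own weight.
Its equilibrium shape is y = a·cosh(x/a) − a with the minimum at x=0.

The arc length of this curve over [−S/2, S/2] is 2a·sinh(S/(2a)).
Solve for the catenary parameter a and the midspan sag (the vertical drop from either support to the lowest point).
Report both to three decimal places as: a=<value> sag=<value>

a=37.717 sag=31.974

seed: a₀ = √(S³/(24(L−S))) = √(92.347³/(24·24.858)) = 36.332516
iter 1: u=1.270859  f(a)=+2.086e+00  f'(a)=-1.602e+00  a ← 36.332516 − (+2.086e+00/-1.602e+00) = 37.634443
iter 2: u=1.226895  f(a)=+1.174e-01  f'(a)=-1.427e+00  a ← 37.634443 − (+1.174e-01/-1.427e+00) = 37.716717
iter 3: u=1.224218  f(a)=+4.206e-04  f'(a)=-1.417e+00  a ← 37.716717 − (+4.206e-04/-1.417e+00) = 37.717013
iter 4: u=1.224209  f(a)=+5.444e-09  f'(a)=-1.417e+00  a ← 37.717013 − (+5.444e-09/-1.417e+00) = 37.717013
iter 5: u=1.224209  f(a)=+0.000e+00  f'(a)=-1.417e+00  a ← 37.717013 − (+0.000e+00/-1.417e+00) = 37.717013
converged: |Δa| < 1e-12 after 5 iterations
sag = a·(cosh(S/(2a)) − 1) = 37.717013·(cosh(1.224209) − 1) = 31.973919
T_max/T_min = cosh(S/(2a)) = 1.847732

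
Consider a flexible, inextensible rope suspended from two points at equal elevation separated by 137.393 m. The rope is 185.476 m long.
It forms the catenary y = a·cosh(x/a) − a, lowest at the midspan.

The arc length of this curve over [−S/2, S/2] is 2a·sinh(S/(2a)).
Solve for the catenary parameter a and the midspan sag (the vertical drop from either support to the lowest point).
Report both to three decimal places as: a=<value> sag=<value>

seed: a₀ = √(S³/(24(L−S))) = √(137.393³/(24·48.083)) = 47.407332
iter 1: u=1.449069  f(a)=+5.308e+00  f'(a)=-2.488e+00  a ← 47.407332 − (+5.308e+00/-2.488e+00) = 49.541110
iter 2: u=1.386656  f(a)=+3.794e-01  f'(a)=-2.144e+00  a ← 49.541110 − (+3.794e-01/-2.144e+00) = 49.718106
iter 3: u=1.381720  f(a)=+2.268e-03  f'(a)=-2.118e+00  a ← 49.718106 − (+2.268e-03/-2.118e+00) = 49.719176
iter 4: u=1.381690  f(a)=+8.215e-08  f'(a)=-2.118e+00  a ← 49.719176 − (+8.215e-08/-2.118e+00) = 49.719177
iter 5: u=1.381690  f(a)=+0.000e+00  f'(a)=-2.118e+00  a ← 49.719177 − (+0.000e+00/-2.118e+00) = 49.719177
converged: |Δa| < 1e-12 after 5 iterations
sag = a·(cosh(S/(2a)) − 1) = 49.719177·(cosh(1.381690) − 1) = 55.505978
T_max/T_min = cosh(S/(2a)) = 2.116390

a=49.719 sag=55.506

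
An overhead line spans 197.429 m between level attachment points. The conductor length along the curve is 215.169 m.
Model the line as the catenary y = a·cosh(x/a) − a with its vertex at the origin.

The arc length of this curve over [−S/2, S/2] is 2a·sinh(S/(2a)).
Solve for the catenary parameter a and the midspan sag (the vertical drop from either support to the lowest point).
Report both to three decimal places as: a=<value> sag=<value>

seed: a₀ = √(S³/(24(L−S))) = √(197.429³/(24·17.740)) = 134.441698
iter 1: u=0.734255  f(a)=+4.844e-01  f'(a)=-2.784e-01  a ← 134.441698 − (+4.844e-01/-2.784e-01) = 136.181549
iter 2: u=0.724874  f(a)=+9.564e-03  f'(a)=-2.675e-01  a ← 136.181549 − (+9.564e-03/-2.675e-01) = 136.217299
iter 3: u=0.724684  f(a)=+3.894e-06  f'(a)=-2.673e-01  a ← 136.217299 − (+3.894e-06/-2.673e-01) = 136.217313
iter 4: u=0.724684  f(a)=+7.390e-13  f'(a)=-2.673e-01  a ← 136.217313 − (+7.390e-13/-2.673e-01) = 136.217313
converged: |Δa| < 1e-12 after 4 iterations
sag = a·(cosh(S/(2a)) − 1) = 136.217313·(cosh(0.724684) − 1) = 37.361433
T_max/T_min = cosh(S/(2a)) = 1.274278

a=136.217 sag=37.361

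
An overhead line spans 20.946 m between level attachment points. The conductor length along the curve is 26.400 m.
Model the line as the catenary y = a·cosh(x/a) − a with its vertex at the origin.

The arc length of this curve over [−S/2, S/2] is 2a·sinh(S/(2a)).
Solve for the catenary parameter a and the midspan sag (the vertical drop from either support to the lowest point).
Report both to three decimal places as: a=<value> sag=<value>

seed: a₀ = √(S³/(24(L−S))) = √(20.946³/(24·5.454)) = 8.378928
iter 1: u=1.249921  f(a)=+4.422e-01  f'(a)=-1.517e+00  a ← 8.378928 − (+4.422e-01/-1.517e+00) = 8.670467
iter 2: u=1.207893  f(a)=+2.413e-02  f'(a)=-1.355e+00  a ← 8.670467 − (+2.413e-02/-1.355e+00) = 8.688268
iter 3: u=1.205419  f(a)=+8.101e-05  f'(a)=-1.346e+00  a ← 8.688268 − (+8.101e-05/-1.346e+00) = 8.688328
iter 4: u=1.205410  f(a)=+9.198e-10  f'(a)=-1.346e+00  a ← 8.688328 − (+9.198e-10/-1.346e+00) = 8.688328
iter 5: u=1.205410  f(a)=+3.553e-15  f'(a)=-1.346e+00  a ← 8.688328 − (+3.553e-15/-1.346e+00) = 8.688328
converged: |Δa| < 1e-12 after 5 iterations
sag = a·(cosh(S/(2a)) − 1) = 8.688328·(cosh(1.205410) − 1) = 7.114426
T_max/T_min = cosh(S/(2a)) = 1.818849

a=8.688 sag=7.114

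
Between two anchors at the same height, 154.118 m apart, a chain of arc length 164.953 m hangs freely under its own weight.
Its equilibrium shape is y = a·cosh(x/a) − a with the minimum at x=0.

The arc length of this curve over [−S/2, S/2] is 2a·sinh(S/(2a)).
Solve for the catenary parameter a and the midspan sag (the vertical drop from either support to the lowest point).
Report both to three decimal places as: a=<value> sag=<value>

seed: a₀ = √(S³/(24(L−S))) = √(154.118³/(24·10.835)) = 118.647876
iter 1: u=0.649476  f(a)=+2.308e-01  f'(a)=-1.905e-01  a ← 118.647876 − (+2.308e-01/-1.905e-01) = 119.859818
iter 2: u=0.642909  f(a)=+3.585e-03  f'(a)=-1.846e-01  a ← 119.859818 − (+3.585e-03/-1.846e-01) = 119.879237
iter 3: u=0.642805  f(a)=+8.946e-07  f'(a)=-1.845e-01  a ← 119.879237 − (+8.946e-07/-1.845e-01) = 119.879242
iter 4: u=0.642805  f(a)=+5.684e-14  f'(a)=-1.845e-01  a ← 119.879242 − (+5.684e-14/-1.845e-01) = 119.879242
converged: |Δa| < 1e-12 after 4 iterations
sag = a·(cosh(S/(2a)) − 1) = 119.879242·(cosh(0.642805) − 1) = 25.631602
T_max/T_min = cosh(S/(2a)) = 1.213812

a=119.879 sag=25.632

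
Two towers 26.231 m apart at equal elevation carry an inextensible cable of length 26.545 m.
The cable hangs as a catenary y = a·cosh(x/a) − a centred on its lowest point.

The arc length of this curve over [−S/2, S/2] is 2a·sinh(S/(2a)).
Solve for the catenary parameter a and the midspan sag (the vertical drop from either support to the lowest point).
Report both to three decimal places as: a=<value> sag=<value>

seed: a₀ = √(S³/(24(L−S))) = √(26.231³/(24·0.314)) = 48.938632
iter 1: u=0.267999  f(a)=+1.130e-03  f'(a)=-1.292e-02  a ← 48.938632 − (+1.130e-03/-1.292e-02) = 49.026027
iter 2: u=0.267521  f(a)=+3.033e-06  f'(a)=-1.286e-02  a ← 49.026027 − (+3.033e-06/-1.286e-02) = 49.026263
iter 3: u=0.267520  f(a)=+2.200e-11  f'(a)=-1.286e-02  a ← 49.026263 − (+2.200e-11/-1.286e-02) = 49.026263
iter 4: u=0.267520  f(a)=+0.000e+00  f'(a)=-1.286e-02  a ← 49.026263 − (+0.000e+00/-1.286e-02) = 49.026263
converged: |Δa| < 1e-12 after 4 iterations
sag = a·(cosh(S/(2a)) − 1) = 49.026263·(cosh(0.267520) − 1) = 1.764816
T_max/T_min = cosh(S/(2a)) = 1.035997

a=49.026 sag=1.765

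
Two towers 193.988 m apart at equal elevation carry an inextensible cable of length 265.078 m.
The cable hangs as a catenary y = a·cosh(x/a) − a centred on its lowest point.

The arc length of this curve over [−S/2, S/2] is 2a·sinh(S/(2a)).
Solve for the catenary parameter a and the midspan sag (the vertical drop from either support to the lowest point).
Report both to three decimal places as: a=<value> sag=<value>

seed: a₀ = √(S³/(24(L−S))) = √(193.988³/(24·71.090)) = 65.411246
iter 1: u=1.482834  f(a)=+8.238e+00  f'(a)=-2.691e+00  a ← 65.411246 − (+8.238e+00/-2.691e+00) = 68.472765
iter 2: u=1.416534  f(a)=+6.136e-01  f'(a)=-2.303e+00  a ← 68.472765 − (+6.136e-01/-2.303e+00) = 68.739166
iter 3: u=1.411044  f(a)=+4.011e-03  f'(a)=-2.273e+00  a ← 68.739166 − (+4.011e-03/-2.273e+00) = 68.740931
iter 4: u=1.411008  f(a)=+1.738e-07  f'(a)=-2.273e+00  a ← 68.740931 − (+1.738e-07/-2.273e+00) = 68.740931
iter 5: u=1.411008  f(a)=-5.684e-14  f'(a)=-2.273e+00  a ← 68.740931 − (-5.684e-14/-2.273e+00) = 68.740931
converged: |Δa| < 1e-12 after 5 iterations
sag = a·(cosh(S/(2a)) − 1) = 68.740931·(cosh(1.411008) − 1) = 80.563798
T_max/T_min = cosh(S/(2a)) = 2.171992

a=68.741 sag=80.564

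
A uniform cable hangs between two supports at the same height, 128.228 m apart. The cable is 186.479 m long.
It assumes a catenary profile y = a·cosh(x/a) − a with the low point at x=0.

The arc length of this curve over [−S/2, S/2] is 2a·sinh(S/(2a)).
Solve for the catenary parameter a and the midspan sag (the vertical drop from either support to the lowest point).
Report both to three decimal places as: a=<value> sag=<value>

a=41.245 sag=60.710

seed: a₀ = √(S³/(24(L−S))) = √(128.228³/(24·58.251)) = 38.834435
iter 1: u=1.650957  f(a)=+8.474e+00  f'(a)=-3.901e+00  a ← 38.834435 − (+8.474e+00/-3.901e+00) = 41.006427
iter 2: u=1.563511  f(a)=+7.629e-01  f'(a)=-3.228e+00  a ← 41.006427 − (+7.629e-01/-3.228e+00) = 41.242767
iter 3: u=1.554551  f(a)=+7.534e-03  f'(a)=-3.164e+00  a ← 41.242767 − (+7.534e-03/-3.164e+00) = 41.245148
iter 4: u=1.554462  f(a)=+7.509e-07  f'(a)=-3.164e+00  a ← 41.245148 − (+7.509e-07/-3.164e+00) = 41.245148
iter 5: u=1.554462  f(a)=+0.000e+00  f'(a)=-3.164e+00  a ← 41.245148 − (+0.000e+00/-3.164e+00) = 41.245148
converged: |Δa| < 1e-12 after 5 iterations
sag = a·(cosh(S/(2a)) − 1) = 41.245148·(cosh(1.554462) − 1) = 60.709580
T_max/T_min = cosh(S/(2a)) = 2.471921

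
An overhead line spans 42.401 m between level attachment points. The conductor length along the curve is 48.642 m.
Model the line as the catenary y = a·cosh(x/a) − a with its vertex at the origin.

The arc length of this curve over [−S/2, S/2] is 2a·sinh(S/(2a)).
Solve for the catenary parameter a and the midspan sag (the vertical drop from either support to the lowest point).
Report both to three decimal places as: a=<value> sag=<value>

a=23.042 sag=10.461

seed: a₀ = √(S³/(24(L−S))) = √(42.401³/(24·6.241)) = 22.559602
iter 1: u=0.939755  f(a)=+2.815e-01  f'(a)=-6.037e-01  a ← 22.559602 − (+2.815e-01/-6.037e-01) = 23.025795
iter 2: u=0.920728  f(a)=+8.961e-03  f'(a)=-5.658e-01  a ← 23.025795 − (+8.961e-03/-5.658e-01) = 23.041632
iter 3: u=0.920095  f(a)=+9.746e-06  f'(a)=-5.646e-01  a ← 23.041632 − (+9.746e-06/-5.646e-01) = 23.041649
iter 4: u=0.920095  f(a)=+1.155e-11  f'(a)=-5.646e-01  a ← 23.041649 − (+1.155e-11/-5.646e-01) = 23.041649
converged: |Δa| < 1e-12 after 4 iterations
sag = a·(cosh(S/(2a)) − 1) = 23.041649·(cosh(0.920095) − 1) = 10.461017
T_max/T_min = cosh(S/(2a)) = 1.454005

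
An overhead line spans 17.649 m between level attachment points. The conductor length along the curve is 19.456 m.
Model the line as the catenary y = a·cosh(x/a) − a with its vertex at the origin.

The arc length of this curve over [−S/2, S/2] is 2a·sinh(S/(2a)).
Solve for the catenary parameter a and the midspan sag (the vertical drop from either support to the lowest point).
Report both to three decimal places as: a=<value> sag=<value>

seed: a₀ = √(S³/(24(L−S))) = √(17.649³/(24·1.807)) = 11.258887
iter 1: u=0.783781  f(a)=+5.632e-02  f'(a)=-3.411e-01  a ← 11.258887 − (+5.632e-02/-3.411e-01) = 11.423982
iter 2: u=0.772454  f(a)=+1.263e-03  f'(a)=-3.260e-01  a ← 11.423982 − (+1.263e-03/-3.260e-01) = 11.427856
iter 3: u=0.772192  f(a)=+6.670e-07  f'(a)=-3.257e-01  a ← 11.427856 − (+6.670e-07/-3.257e-01) = 11.427858
iter 4: u=0.772192  f(a)=+1.918e-13  f'(a)=-3.257e-01  a ← 11.427858 − (+1.918e-13/-3.257e-01) = 11.427858
converged: |Δa| < 1e-12 after 4 iterations
sag = a·(cosh(S/(2a)) − 1) = 11.427858·(cosh(0.772192) − 1) = 3.579804
T_max/T_min = cosh(S/(2a)) = 1.313252

a=11.428 sag=3.580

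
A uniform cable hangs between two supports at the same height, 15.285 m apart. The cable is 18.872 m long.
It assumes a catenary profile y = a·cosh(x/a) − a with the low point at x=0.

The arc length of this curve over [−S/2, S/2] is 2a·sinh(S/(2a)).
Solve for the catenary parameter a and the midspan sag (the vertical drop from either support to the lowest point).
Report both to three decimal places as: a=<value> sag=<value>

a=6.656 sag=4.891

seed: a₀ = √(S³/(24(L−S))) = √(15.285³/(24·3.587)) = 6.440608
iter 1: u=1.186612  f(a)=+2.612e-01  f'(a)=-1.279e+00  a ← 6.440608 − (+2.612e-01/-1.279e+00) = 6.644835
iter 2: u=1.150141  f(a)=+1.294e-02  f'(a)=-1.155e+00  a ← 6.644835 − (+1.294e-02/-1.155e+00) = 6.656037
iter 3: u=1.148206  f(a)=+3.541e-05  f'(a)=-1.149e+00  a ← 6.656037 − (+3.541e-05/-1.149e+00) = 6.656067
iter 4: u=1.148201  f(a)=+2.668e-10  f'(a)=-1.149e+00  a ← 6.656067 − (+2.668e-10/-1.149e+00) = 6.656067
iter 5: u=1.148201  f(a)=+0.000e+00  f'(a)=-1.149e+00  a ← 6.656067 − (+0.000e+00/-1.149e+00) = 6.656067
converged: |Δa| < 1e-12 after 5 iterations
sag = a·(cosh(S/(2a)) − 1) = 6.656067·(cosh(1.148201) − 1) = 4.891284
T_max/T_min = cosh(S/(2a)) = 1.734861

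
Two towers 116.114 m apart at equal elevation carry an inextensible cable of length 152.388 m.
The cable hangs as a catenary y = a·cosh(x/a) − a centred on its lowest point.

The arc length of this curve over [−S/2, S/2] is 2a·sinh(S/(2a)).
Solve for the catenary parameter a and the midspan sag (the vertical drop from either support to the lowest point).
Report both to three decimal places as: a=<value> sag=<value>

seed: a₀ = √(S³/(24(L−S))) = √(116.114³/(24·36.274)) = 42.405631
iter 1: u=1.369087  f(a)=+3.555e+00  f'(a)=-2.054e+00  a ← 42.405631 − (+3.555e+00/-2.054e+00) = 44.136806
iter 2: u=1.315387  f(a)=+2.293e-01  f'(a)=-1.797e+00  a ← 44.136806 − (+2.293e-01/-1.797e+00) = 44.264442
iter 3: u=1.311595  f(a)=+1.099e-03  f'(a)=-1.779e+00  a ← 44.264442 − (+1.099e-03/-1.779e+00) = 44.265060
iter 4: u=1.311576  f(a)=+2.554e-08  f'(a)=-1.779e+00  a ← 44.265060 − (+2.554e-08/-1.779e+00) = 44.265060
iter 5: u=1.311576  f(a)=-2.842e-14  f'(a)=-1.779e+00  a ← 44.265060 − (-2.842e-14/-1.779e+00) = 44.265060
converged: |Δa| < 1e-12 after 5 iterations
sag = a·(cosh(S/(2a)) − 1) = 44.265060·(cosh(1.311576) − 1) = 43.853730
T_max/T_min = cosh(S/(2a)) = 1.990708

a=44.265 sag=43.854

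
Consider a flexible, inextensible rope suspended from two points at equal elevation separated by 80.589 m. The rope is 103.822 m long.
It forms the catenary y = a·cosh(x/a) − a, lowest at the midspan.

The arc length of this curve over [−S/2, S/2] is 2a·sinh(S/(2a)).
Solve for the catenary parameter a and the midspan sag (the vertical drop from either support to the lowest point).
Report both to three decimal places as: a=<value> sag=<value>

seed: a₀ = √(S³/(24(L−S))) = √(80.589³/(24·23.233)) = 30.637645
iter 1: u=1.315196  f(a)=+2.094e+00  f'(a)=-1.796e+00  a ← 30.637645 − (+2.094e+00/-1.796e+00) = 31.803831
iter 2: u=1.266970  f(a)=+1.255e-01  f'(a)=-1.586e+00  a ← 31.803831 − (+1.255e-01/-1.586e+00) = 31.882947
iter 3: u=1.263826  f(a)=+5.144e-04  f'(a)=-1.573e+00  a ← 31.882947 − (+5.144e-04/-1.573e+00) = 31.883274
iter 4: u=1.263813  f(a)=+8.718e-09  f'(a)=-1.573e+00  a ← 31.883274 − (+8.718e-09/-1.573e+00) = 31.883274
iter 5: u=1.263813  f(a)=+0.000e+00  f'(a)=-1.573e+00  a ← 31.883274 − (+0.000e+00/-1.573e+00) = 31.883274
converged: |Δa| < 1e-12 after 5 iterations
sag = a·(cosh(S/(2a)) − 1) = 31.883274·(cosh(1.263813) − 1) = 29.037126
T_max/T_min = cosh(S/(2a)) = 1.910732

a=31.883 sag=29.037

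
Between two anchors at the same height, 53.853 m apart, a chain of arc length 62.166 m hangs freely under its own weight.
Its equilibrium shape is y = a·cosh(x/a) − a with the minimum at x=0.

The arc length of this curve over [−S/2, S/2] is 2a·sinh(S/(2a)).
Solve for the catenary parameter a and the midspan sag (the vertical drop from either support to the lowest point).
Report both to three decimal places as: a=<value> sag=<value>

seed: a₀ = √(S³/(24(L−S))) = √(53.853³/(24·8.313)) = 27.978881
iter 1: u=0.962387  f(a)=+3.936e-01  f'(a)=-6.511e-01  a ← 27.978881 − (+3.936e-01/-6.511e-01) = 28.583328
iter 2: u=0.942035  f(a)=+1.312e-02  f'(a)=-6.084e-01  a ← 28.583328 − (+1.312e-02/-6.084e-01) = 28.604886
iter 3: u=0.941325  f(a)=+1.568e-05  f'(a)=-6.069e-01  a ← 28.604886 − (+1.568e-05/-6.069e-01) = 28.604912
iter 4: u=0.941324  f(a)=+2.246e-11  f'(a)=-6.069e-01  a ← 28.604912 − (+2.246e-11/-6.069e-01) = 28.604912
iter 5: u=0.941324  f(a)=-1.421e-14  f'(a)=-6.069e-01  a ← 28.604912 − (-1.421e-14/-6.069e-01) = 28.604912
converged: |Δa| < 1e-12 after 5 iterations
sag = a·(cosh(S/(2a)) − 1) = 28.604912·(cosh(0.941324) − 1) = 13.637175
T_max/T_min = cosh(S/(2a)) = 1.476742

a=28.605 sag=13.637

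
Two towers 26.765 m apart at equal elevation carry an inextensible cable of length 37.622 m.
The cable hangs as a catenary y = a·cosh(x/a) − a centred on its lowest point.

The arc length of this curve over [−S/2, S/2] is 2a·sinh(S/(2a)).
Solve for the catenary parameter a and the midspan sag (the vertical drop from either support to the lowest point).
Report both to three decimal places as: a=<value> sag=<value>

seed: a₀ = √(S³/(24(L−S))) = √(26.765³/(24·10.857)) = 8.578085
iter 1: u=1.560080  f(a)=+1.400e+00  f'(a)=-3.203e+00  a ← 8.578085 − (+1.400e+00/-3.203e+00) = 9.015245
iter 2: u=1.484430  f(a)=+1.142e-01  f'(a)=-2.701e+00  a ← 9.015245 − (+1.142e-01/-2.701e+00) = 9.057523
iter 3: u=1.477501  f(a)=+9.078e-04  f'(a)=-2.658e+00  a ← 9.057523 − (+9.078e-04/-2.658e+00) = 9.057865
iter 4: u=1.477445  f(a)=+5.839e-08  f'(a)=-2.657e+00  a ← 9.057865 − (+5.839e-08/-2.657e+00) = 9.057865
iter 5: u=1.477445  f(a)=+7.105e-15  f'(a)=-2.657e+00  a ← 9.057865 − (+7.105e-15/-2.657e+00) = 9.057865
converged: |Δa| < 1e-12 after 5 iterations
sag = a·(cosh(S/(2a)) − 1) = 9.057865·(cosh(1.477445) − 1) = 11.820321
T_max/T_min = cosh(S/(2a)) = 2.304979

a=9.058 sag=11.820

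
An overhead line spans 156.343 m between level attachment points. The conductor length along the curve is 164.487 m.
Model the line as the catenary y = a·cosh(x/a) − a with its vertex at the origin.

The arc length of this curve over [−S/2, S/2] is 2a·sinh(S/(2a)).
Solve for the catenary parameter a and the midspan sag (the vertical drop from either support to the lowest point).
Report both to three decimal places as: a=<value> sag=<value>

a=140.907 sag=22.246

seed: a₀ = √(S³/(24(L−S))) = √(156.343³/(24·8.144)) = 139.827682
iter 1: u=0.559056  f(a)=+1.282e-01  f'(a)=-1.202e-01  a ← 139.827682 − (+1.282e-01/-1.202e-01) = 140.894681
iter 2: u=0.554822  f(a)=+1.482e-03  f'(a)=-1.174e-01  a ← 140.894681 − (+1.482e-03/-1.174e-01) = 140.907308
iter 3: u=0.554773  f(a)=+2.033e-07  f'(a)=-1.174e-01  a ← 140.907308 − (+2.033e-07/-1.174e-01) = 140.907310
iter 4: u=0.554772  f(a)=-2.842e-14  f'(a)=-1.174e-01  a ← 140.907310 − (-2.842e-14/-1.174e-01) = 140.907310
converged: |Δa| < 1e-12 after 4 iterations
sag = a·(cosh(S/(2a)) − 1) = 140.907310·(cosh(0.554772) − 1) = 22.245573
T_max/T_min = cosh(S/(2a)) = 1.157874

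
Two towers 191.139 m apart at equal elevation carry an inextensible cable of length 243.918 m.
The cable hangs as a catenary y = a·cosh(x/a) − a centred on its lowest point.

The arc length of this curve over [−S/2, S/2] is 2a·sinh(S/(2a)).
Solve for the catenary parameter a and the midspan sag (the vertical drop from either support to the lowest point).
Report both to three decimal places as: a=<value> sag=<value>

seed: a₀ = √(S³/(24(L−S))) = √(191.139³/(24·52.779)) = 74.248514
iter 1: u=1.287157  f(a)=+4.549e+00  f'(a)=-1.672e+00  a ← 74.248514 − (+4.549e+00/-1.672e+00) = 76.969644
iter 2: u=1.241652  f(a)=+2.620e-01  f'(a)=-1.484e+00  a ← 76.969644 − (+2.620e-01/-1.484e+00) = 77.146196
iter 3: u=1.238810  f(a)=+9.870e-04  f'(a)=-1.473e+00  a ← 77.146196 − (+9.870e-04/-1.473e+00) = 77.146866
iter 4: u=1.238800  f(a)=+1.412e-08  f'(a)=-1.473e+00  a ← 77.146866 − (+1.412e-08/-1.473e+00) = 77.146867
iter 5: u=1.238800  f(a)=+0.000e+00  f'(a)=-1.473e+00  a ← 77.146867 − (+0.000e+00/-1.473e+00) = 77.146867
converged: |Δa| < 1e-12 after 5 iterations
sag = a·(cosh(S/(2a)) − 1) = 77.146867·(cosh(1.238800) − 1) = 67.164036
T_max/T_min = cosh(S/(2a)) = 1.870600

a=77.147 sag=67.164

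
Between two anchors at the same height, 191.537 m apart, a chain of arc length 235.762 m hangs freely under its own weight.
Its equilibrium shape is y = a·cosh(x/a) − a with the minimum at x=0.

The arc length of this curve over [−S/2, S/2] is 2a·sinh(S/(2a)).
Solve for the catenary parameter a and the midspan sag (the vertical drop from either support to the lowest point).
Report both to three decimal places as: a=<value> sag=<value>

seed: a₀ = √(S³/(24(L−S))) = √(191.537³/(24·44.225)) = 81.365347
iter 1: u=1.177018  f(a)=+3.166e+00  f'(a)=-1.245e+00  a ← 81.365347 − (+3.166e+00/-1.245e+00) = 83.908007
iter 2: u=1.141351  f(a)=+1.545e-01  f'(a)=-1.126e+00  a ← 83.908007 − (+1.545e-01/-1.126e+00) = 84.045147
iter 3: u=1.139489  f(a)=+4.095e-04  f'(a)=-1.121e+00  a ← 84.045147 − (+4.095e-04/-1.121e+00) = 84.045512
iter 4: u=1.139484  f(a)=+2.894e-09  f'(a)=-1.121e+00  a ← 84.045512 − (+2.894e-09/-1.121e+00) = 84.045512
iter 5: u=1.139484  f(a)=-2.842e-14  f'(a)=-1.121e+00  a ← 84.045512 − (-2.842e-14/-1.121e+00) = 84.045512
converged: |Δa| < 1e-12 after 5 iterations
sag = a·(cosh(S/(2a)) − 1) = 84.045512·(cosh(1.139484) − 1) = 60.728720
T_max/T_min = cosh(S/(2a)) = 1.722569

a=84.046 sag=60.729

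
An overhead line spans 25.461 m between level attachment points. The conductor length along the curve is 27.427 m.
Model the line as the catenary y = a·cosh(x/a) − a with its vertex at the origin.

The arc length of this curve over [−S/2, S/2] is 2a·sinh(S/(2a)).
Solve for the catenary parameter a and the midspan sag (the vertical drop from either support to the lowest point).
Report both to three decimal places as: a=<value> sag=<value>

a=18.916 sag=4.448

seed: a₀ = √(S³/(24(L−S))) = √(25.461³/(24·1.966)) = 18.703195
iter 1: u=0.680659  f(a)=+4.605e-02  f'(a)=-2.201e-01  a ← 18.703195 − (+4.605e-02/-2.201e-01) = 18.912376
iter 2: u=0.673131  f(a)=+7.839e-04  f'(a)=-2.127e-01  a ← 18.912376 − (+7.839e-04/-2.127e-01) = 18.916061
iter 3: u=0.673000  f(a)=+2.359e-07  f'(a)=-2.126e-01  a ← 18.916061 − (+2.359e-07/-2.126e-01) = 18.916062
iter 4: u=0.672999  f(a)=+2.132e-14  f'(a)=-2.126e-01  a ← 18.916062 − (+2.132e-14/-2.126e-01) = 18.916062
converged: |Δa| < 1e-12 after 4 iterations
sag = a·(cosh(S/(2a)) − 1) = 18.916062·(cosh(0.672999) − 1) = 4.447959
T_max/T_min = cosh(S/(2a)) = 1.235142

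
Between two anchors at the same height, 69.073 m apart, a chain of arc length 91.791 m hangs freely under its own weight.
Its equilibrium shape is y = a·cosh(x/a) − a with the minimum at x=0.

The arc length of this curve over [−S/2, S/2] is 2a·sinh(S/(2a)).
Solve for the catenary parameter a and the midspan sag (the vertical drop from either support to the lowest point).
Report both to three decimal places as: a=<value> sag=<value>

seed: a₀ = √(S³/(24(L−S))) = √(69.073³/(24·22.718)) = 24.585090
iter 1: u=1.404774  f(a)=+2.350e+00  f'(a)=-2.239e+00  a ← 24.585090 − (+2.350e+00/-2.239e+00) = 25.634367
iter 2: u=1.347273  f(a)=+1.588e-01  f'(a)=-1.946e+00  a ← 25.634367 − (+1.588e-01/-1.946e+00) = 25.715970
iter 3: u=1.342998  f(a)=+8.416e-04  f'(a)=-1.926e+00  a ← 25.715970 − (+8.416e-04/-1.926e+00) = 25.716407
iter 4: u=1.342975  f(a)=+2.391e-08  f'(a)=-1.925e+00  a ← 25.716407 − (+2.391e-08/-1.925e+00) = 25.716407
iter 5: u=1.342975  f(a)=+0.000e+00  f'(a)=-1.925e+00  a ← 25.716407 − (+0.000e+00/-1.925e+00) = 25.716407
converged: |Δa| < 1e-12 after 5 iterations
sag = a·(cosh(S/(2a)) − 1) = 25.716407·(cosh(1.342975) − 1) = 26.892817
T_max/T_min = cosh(S/(2a)) = 2.045746

a=25.716 sag=26.893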